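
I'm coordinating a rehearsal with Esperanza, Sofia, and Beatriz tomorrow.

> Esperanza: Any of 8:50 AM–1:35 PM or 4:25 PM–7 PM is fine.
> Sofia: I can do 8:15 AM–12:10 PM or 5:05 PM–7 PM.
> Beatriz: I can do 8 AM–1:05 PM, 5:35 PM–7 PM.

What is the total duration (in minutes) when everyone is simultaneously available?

Esperanza ∩ Sofia: 08:50-12:10, 17:05-19:00.
Esperanza ∩ Sofia ∩ Beatriz: 08:50-12:10, 17:35-19:00.
Summing the common windows: 200 + 85 = 285 minutes.

285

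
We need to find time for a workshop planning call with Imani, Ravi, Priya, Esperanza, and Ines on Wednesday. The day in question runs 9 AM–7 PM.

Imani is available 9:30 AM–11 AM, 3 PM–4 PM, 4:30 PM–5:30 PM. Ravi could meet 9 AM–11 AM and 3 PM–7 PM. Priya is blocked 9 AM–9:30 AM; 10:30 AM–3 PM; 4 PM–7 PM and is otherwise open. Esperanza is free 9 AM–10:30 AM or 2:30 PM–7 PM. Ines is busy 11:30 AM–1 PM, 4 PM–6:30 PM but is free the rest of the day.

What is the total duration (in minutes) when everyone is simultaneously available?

120

Imani free: 09:30-11:00, 15:00-16:00, 16:30-17:30.
Ravi free: 09:00-11:00, 15:00-19:00.
Priya free: 09:30-10:30, 15:00-16:00 (invert busy blocks within the working day).
Esperanza free: 09:00-10:30, 14:30-19:00.
Ines free: 09:00-11:30, 13:00-16:00, 18:30-19:00 (invert busy blocks within the working day).
Imani ∩ Ravi: 09:30-11:00, 15:00-16:00, 16:30-17:30.
Imani ∩ Ravi ∩ Priya: 09:30-10:30, 15:00-16:00.
Imani ∩ Ravi ∩ Priya ∩ Esperanza: 09:30-10:30, 15:00-16:00.
Imani ∩ Ravi ∩ Priya ∩ Esperanza ∩ Ines: 09:30-10:30, 15:00-16:00.
Summing the common windows: 60 + 60 = 120 minutes.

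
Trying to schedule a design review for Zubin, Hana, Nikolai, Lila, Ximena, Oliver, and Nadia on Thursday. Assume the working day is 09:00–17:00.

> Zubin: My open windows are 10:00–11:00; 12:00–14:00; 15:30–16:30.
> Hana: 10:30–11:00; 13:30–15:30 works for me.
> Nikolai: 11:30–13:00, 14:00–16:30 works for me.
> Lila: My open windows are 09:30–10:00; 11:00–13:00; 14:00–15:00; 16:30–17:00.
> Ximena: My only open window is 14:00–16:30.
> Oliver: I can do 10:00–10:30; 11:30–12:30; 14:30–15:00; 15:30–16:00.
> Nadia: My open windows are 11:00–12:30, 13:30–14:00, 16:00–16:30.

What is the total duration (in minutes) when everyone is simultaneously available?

0

Zubin ∩ Hana: 10:30-11:00, 13:30-14:00.
Zubin ∩ Hana ∩ Nikolai: ∅.
Zubin ∩ Hana ∩ Nikolai ∩ Lila: ∅.
Zubin ∩ Hana ∩ Nikolai ∩ Lila ∩ Ximena: ∅.
Zubin ∩ Hana ∩ Nikolai ∩ Lila ∩ Ximena ∩ Oliver: ∅.
Zubin ∩ Hana ∩ Nikolai ∩ Lila ∩ Ximena ∩ Oliver ∩ Nadia: ∅.
There is no time when everyone is free.
There is no common window, so the total is 0 minutes.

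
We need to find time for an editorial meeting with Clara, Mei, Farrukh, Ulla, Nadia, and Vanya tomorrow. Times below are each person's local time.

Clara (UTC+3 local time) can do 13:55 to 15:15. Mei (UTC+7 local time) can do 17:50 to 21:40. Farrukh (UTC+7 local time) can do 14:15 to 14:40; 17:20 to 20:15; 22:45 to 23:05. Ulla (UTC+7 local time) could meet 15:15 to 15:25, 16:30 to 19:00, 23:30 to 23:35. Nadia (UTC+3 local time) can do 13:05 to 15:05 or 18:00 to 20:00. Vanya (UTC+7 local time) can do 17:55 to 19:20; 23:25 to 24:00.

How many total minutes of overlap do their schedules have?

Clara in UTC: 10:55-12:15 (subtract 3h to convert from UTC+3).
Mei in UTC: 10:50-14:40 (subtract 7h to convert from UTC+7).
Farrukh in UTC: 07:15-07:40, 10:20-13:15, 15:45-16:05 (subtract 7h to convert from UTC+7).
Ulla in UTC: 08:15-08:25, 09:30-12:00, 16:30-16:35 (subtract 7h to convert from UTC+7).
Nadia in UTC: 10:05-12:05, 15:00-17:00 (subtract 3h to convert from UTC+3).
Vanya in UTC: 10:55-12:20, 16:25-17:00 (subtract 7h to convert from UTC+7).
Clara ∩ Mei: 10:55-12:15.
Clara ∩ Mei ∩ Farrukh: 10:55-12:15.
Clara ∩ Mei ∩ Farrukh ∩ Ulla: 10:55-12:00.
Clara ∩ Mei ∩ Farrukh ∩ Ulla ∩ Nadia: 10:55-12:00.
Clara ∩ Mei ∩ Farrukh ∩ Ulla ∩ Nadia ∩ Vanya: 10:55-12:00.
So the common availability across everyone is 10:55-12:00.
That's a single block of 65 minutes.

65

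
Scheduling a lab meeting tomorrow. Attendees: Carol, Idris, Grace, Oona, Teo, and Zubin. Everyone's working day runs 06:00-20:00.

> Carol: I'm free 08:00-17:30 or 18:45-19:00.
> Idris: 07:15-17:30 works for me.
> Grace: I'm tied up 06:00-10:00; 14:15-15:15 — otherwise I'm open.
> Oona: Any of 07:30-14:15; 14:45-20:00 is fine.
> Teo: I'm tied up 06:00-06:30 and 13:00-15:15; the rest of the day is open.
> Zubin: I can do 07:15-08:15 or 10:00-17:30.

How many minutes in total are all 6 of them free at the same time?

315

Carol free: 08:00-17:30, 18:45-19:00.
Idris free: 07:15-17:30.
Grace free: 10:00-14:15, 15:15-20:00 (invert busy blocks within the working day).
Oona free: 07:30-14:15, 14:45-20:00.
Teo free: 06:30-13:00, 15:15-20:00 (invert busy blocks within the working day).
Zubin free: 07:15-08:15, 10:00-17:30.
Carol ∩ Idris: 08:00-17:30.
Carol ∩ Idris ∩ Grace: 10:00-14:15, 15:15-17:30.
Carol ∩ Idris ∩ Grace ∩ Oona: 10:00-14:15, 15:15-17:30.
Carol ∩ Idris ∩ Grace ∩ Oona ∩ Teo: 10:00-13:00, 15:15-17:30.
Carol ∩ Idris ∩ Grace ∩ Oona ∩ Teo ∩ Zubin: 10:00-13:00, 15:15-17:30.
Summing the common windows: 180 + 135 = 315 minutes.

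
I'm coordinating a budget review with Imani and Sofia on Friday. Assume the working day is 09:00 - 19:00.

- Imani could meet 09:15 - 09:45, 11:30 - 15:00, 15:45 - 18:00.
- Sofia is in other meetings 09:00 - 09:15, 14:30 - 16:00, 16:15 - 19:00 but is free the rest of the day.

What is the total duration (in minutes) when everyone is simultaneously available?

Imani free: 09:15-09:45, 11:30-15:00, 15:45-18:00.
Sofia free: 09:15-14:30, 16:00-16:15 (invert busy blocks within the working day).
Imani ∩ Sofia: 09:15-09:45, 11:30-14:30, 16:00-16:15.
Summing the common windows: 30 + 180 + 15 = 225 minutes.

225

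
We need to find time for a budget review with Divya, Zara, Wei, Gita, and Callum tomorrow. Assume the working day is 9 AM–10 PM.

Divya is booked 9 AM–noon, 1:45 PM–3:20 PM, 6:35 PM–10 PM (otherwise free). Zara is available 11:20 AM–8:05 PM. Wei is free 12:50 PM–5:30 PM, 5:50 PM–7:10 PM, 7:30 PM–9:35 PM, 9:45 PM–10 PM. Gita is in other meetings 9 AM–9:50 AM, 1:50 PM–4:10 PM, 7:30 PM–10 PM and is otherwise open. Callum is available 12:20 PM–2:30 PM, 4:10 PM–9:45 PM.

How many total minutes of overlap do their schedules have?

180

Divya free: 12:00-13:45, 15:20-18:35 (invert busy blocks within the working day).
Zara free: 11:20-20:05.
Wei free: 12:50-17:30, 17:50-19:10, 19:30-21:35, 21:45-22:00.
Gita free: 09:50-13:50, 16:10-19:30 (invert busy blocks within the working day).
Callum free: 12:20-14:30, 16:10-21:45.
Divya ∩ Zara: 12:00-13:45, 15:20-18:35.
Divya ∩ Zara ∩ Wei: 12:50-13:45, 15:20-17:30, 17:50-18:35.
Divya ∩ Zara ∩ Wei ∩ Gita: 12:50-13:45, 16:10-17:30, 17:50-18:35.
Divya ∩ Zara ∩ Wei ∩ Gita ∩ Callum: 12:50-13:45, 16:10-17:30, 17:50-18:35.
So the common availability across everyone is 12:50-13:45, 16:10-17:30, 17:50-18:35.
Summing the common windows: 55 + 80 + 45 = 180 minutes.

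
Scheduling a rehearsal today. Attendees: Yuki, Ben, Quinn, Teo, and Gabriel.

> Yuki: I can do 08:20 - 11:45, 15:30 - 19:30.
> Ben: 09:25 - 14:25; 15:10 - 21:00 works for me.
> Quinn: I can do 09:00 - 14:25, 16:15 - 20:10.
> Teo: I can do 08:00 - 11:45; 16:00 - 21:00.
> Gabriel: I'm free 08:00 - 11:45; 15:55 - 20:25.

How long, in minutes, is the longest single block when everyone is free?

Yuki ∩ Ben: 09:25-11:45, 15:30-19:30.
Yuki ∩ Ben ∩ Quinn: 09:25-11:45, 16:15-19:30.
Yuki ∩ Ben ∩ Quinn ∩ Teo: 09:25-11:45, 16:15-19:30.
Yuki ∩ Ben ∩ Quinn ∩ Teo ∩ Gabriel: 09:25-11:45, 16:15-19:30.
Those are the intersection windows.
The longest is 16:15-19:30 at 195 minutes.

195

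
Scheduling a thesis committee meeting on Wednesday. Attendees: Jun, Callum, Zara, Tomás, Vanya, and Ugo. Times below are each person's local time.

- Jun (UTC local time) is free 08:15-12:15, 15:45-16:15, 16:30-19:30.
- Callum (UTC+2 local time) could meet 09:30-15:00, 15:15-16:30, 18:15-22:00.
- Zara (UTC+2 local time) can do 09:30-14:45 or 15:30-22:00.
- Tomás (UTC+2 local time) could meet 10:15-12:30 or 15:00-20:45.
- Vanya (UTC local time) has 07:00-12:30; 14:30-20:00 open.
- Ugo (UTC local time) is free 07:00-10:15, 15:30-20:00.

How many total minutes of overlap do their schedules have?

255

Jun in UTC: 08:15-12:15, 15:45-16:15, 16:30-19:30.
Callum in UTC: 07:30-13:00, 13:15-14:30, 16:15-20:00 (subtract 2h to convert from UTC+2).
Zara in UTC: 07:30-12:45, 13:30-20:00 (subtract 2h to convert from UTC+2).
Tomás in UTC: 08:15-10:30, 13:00-18:45 (subtract 2h to convert from UTC+2).
Vanya in UTC: 07:00-12:30, 14:30-20:00.
Ugo in UTC: 07:00-10:15, 15:30-20:00.
Jun ∩ Callum: 08:15-12:15, 16:30-19:30.
Jun ∩ Callum ∩ Zara: 08:15-12:15, 16:30-19:30.
Jun ∩ Callum ∩ Zara ∩ Tomás: 08:15-10:30, 16:30-18:45.
Jun ∩ Callum ∩ Zara ∩ Tomás ∩ Vanya: 08:15-10:30, 16:30-18:45.
Jun ∩ Callum ∩ Zara ∩ Tomás ∩ Vanya ∩ Ugo: 08:15-10:15, 16:30-18:45.
So the common availability across everyone is 08:15-10:15, 16:30-18:45.
Summing the common windows: 120 + 135 = 255 minutes.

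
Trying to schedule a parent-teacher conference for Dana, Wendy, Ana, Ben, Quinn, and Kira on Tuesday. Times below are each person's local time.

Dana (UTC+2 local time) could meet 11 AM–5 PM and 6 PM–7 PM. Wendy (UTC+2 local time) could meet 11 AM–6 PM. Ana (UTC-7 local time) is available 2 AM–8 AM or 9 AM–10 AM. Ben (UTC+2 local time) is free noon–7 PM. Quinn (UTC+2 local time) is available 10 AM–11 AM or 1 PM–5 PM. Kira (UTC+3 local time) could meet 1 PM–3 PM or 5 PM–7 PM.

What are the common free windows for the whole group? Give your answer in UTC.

11:00-12:00, 14:00-15:00

Dana in UTC: 09:00-15:00, 16:00-17:00 (subtract 2h to convert from UTC+2).
Wendy in UTC: 09:00-16:00 (subtract 2h to convert from UTC+2).
Ana in UTC: 09:00-15:00, 16:00-17:00 (add 7h to convert from UTC-7).
Ben in UTC: 10:00-17:00 (subtract 2h to convert from UTC+2).
Quinn in UTC: 08:00-09:00, 11:00-15:00 (subtract 2h to convert from UTC+2).
Kira in UTC: 10:00-12:00, 14:00-16:00 (subtract 3h to convert from UTC+3).
Dana ∩ Wendy: 09:00-15:00.
Dana ∩ Wendy ∩ Ana: 09:00-15:00.
Dana ∩ Wendy ∩ Ana ∩ Ben: 10:00-15:00.
Dana ∩ Wendy ∩ Ana ∩ Ben ∩ Quinn: 11:00-15:00.
Dana ∩ Wendy ∩ Ana ∩ Ben ∩ Quinn ∩ Kira: 11:00-12:00, 14:00-15:00.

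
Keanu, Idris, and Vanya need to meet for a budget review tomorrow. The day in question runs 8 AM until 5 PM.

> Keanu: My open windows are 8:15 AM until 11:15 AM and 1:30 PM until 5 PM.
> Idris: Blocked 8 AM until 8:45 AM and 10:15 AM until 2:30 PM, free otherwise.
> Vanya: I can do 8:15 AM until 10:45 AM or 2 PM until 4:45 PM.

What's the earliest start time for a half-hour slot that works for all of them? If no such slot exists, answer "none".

Keanu free: 08:15-11:15, 13:30-17:00.
Idris free: 08:45-10:15, 14:30-17:00 (invert busy blocks within the working day).
Vanya free: 08:15-10:45, 14:00-16:45.
Keanu ∩ Idris: 08:45-10:15, 14:30-17:00.
Keanu ∩ Idris ∩ Vanya: 08:45-10:15, 14:30-16:45.
The first common window of at least 30 minutes is 08:45-10:15, so the earliest start is 08:45.

08:45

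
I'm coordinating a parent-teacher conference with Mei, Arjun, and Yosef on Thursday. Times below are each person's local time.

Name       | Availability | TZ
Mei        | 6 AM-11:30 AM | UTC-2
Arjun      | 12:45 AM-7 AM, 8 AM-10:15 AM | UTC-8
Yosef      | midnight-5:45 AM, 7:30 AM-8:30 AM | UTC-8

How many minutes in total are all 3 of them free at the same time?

285

Mei in UTC: 08:00-13:30 (add 2h to convert from UTC-2).
Arjun in UTC: 08:45-15:00, 16:00-18:15 (add 8h to convert from UTC-8).
Yosef in UTC: 08:00-13:45, 15:30-16:30 (add 8h to convert from UTC-8).
Mei ∩ Arjun: 08:45-13:30.
Mei ∩ Arjun ∩ Yosef: 08:45-13:30.
That's a single block of 285 minutes.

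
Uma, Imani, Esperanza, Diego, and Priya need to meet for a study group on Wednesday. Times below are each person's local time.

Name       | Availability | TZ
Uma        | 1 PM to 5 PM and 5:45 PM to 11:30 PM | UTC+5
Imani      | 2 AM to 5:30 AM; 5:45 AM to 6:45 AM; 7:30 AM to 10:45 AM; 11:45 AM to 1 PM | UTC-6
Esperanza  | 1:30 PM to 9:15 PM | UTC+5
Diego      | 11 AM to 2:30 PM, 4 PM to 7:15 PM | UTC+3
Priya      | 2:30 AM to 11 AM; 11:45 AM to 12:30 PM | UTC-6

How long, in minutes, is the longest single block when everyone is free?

Uma in UTC: 08:00-12:00, 12:45-18:30 (subtract 5h to convert from UTC+5).
Imani in UTC: 08:00-11:30, 11:45-12:45, 13:30-16:45, 17:45-19:00 (add 6h to convert from UTC-6).
Esperanza in UTC: 08:30-16:15 (subtract 5h to convert from UTC+5).
Diego in UTC: 08:00-11:30, 13:00-16:15 (subtract 3h to convert from UTC+3).
Priya in UTC: 08:30-17:00, 17:45-18:30 (add 6h to convert from UTC-6).
Uma ∩ Imani: 08:00-11:30, 11:45-12:00, 13:30-16:45, 17:45-18:30.
Uma ∩ Imani ∩ Esperanza: 08:30-11:30, 11:45-12:00, 13:30-16:15.
Uma ∩ Imani ∩ Esperanza ∩ Diego: 08:30-11:30, 13:30-16:15.
Uma ∩ Imani ∩ Esperanza ∩ Diego ∩ Priya: 08:30-11:30, 13:30-16:15.
The longest is 08:30-11:30 at 180 minutes.

180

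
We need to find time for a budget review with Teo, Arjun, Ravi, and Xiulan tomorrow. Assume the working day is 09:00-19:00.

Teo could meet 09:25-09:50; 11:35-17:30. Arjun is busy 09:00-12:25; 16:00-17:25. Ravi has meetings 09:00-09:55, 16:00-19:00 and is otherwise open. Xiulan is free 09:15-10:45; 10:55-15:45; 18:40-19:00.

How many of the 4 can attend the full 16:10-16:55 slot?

Teo free: 09:25-09:50, 11:35-17:30.
Arjun free: 12:25-16:00, 17:25-19:00 (invert busy blocks within the working day).
Ravi free: 09:55-16:00 (invert busy blocks within the working day).
Xiulan free: 09:15-10:45, 10:55-15:45, 18:40-19:00.
Teo can make the full 16:10-16:55 slot — that's 1.

1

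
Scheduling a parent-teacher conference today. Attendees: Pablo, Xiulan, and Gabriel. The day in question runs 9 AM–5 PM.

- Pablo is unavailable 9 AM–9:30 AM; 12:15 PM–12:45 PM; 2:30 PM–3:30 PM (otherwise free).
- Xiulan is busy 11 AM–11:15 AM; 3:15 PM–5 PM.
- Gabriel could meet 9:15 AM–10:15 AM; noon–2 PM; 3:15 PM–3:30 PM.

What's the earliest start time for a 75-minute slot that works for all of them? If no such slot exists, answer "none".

12:45

Pablo free: 09:30-12:15, 12:45-14:30, 15:30-17:00 (invert busy blocks within the working day).
Xiulan free: 09:00-11:00, 11:15-15:15 (invert busy blocks within the working day).
Gabriel free: 09:15-10:15, 12:00-14:00, 15:15-15:30.
Pablo ∩ Xiulan: 09:30-11:00, 11:15-12:15, 12:45-14:30.
Pablo ∩ Xiulan ∩ Gabriel: 09:30-10:15, 12:00-12:15, 12:45-14:00.
The first common window of at least 75 minutes is 12:45-14:00, so the earliest start is 12:45.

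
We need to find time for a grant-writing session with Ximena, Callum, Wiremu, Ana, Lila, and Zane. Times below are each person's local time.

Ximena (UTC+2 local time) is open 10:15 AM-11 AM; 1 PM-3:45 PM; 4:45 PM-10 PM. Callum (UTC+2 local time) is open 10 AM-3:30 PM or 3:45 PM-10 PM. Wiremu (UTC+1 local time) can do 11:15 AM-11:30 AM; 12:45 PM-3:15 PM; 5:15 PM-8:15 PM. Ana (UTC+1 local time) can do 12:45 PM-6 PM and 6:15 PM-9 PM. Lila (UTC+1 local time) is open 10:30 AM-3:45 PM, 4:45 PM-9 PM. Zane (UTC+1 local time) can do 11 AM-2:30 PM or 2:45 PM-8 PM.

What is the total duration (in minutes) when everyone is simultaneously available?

255

Ximena in UTC: 08:15-09:00, 11:00-13:45, 14:45-20:00 (subtract 2h to convert from UTC+2).
Callum in UTC: 08:00-13:30, 13:45-20:00 (subtract 2h to convert from UTC+2).
Wiremu in UTC: 10:15-10:30, 11:45-14:15, 16:15-19:15 (subtract 1h to convert from UTC+1).
Ana in UTC: 11:45-17:00, 17:15-20:00 (subtract 1h to convert from UTC+1).
Lila in UTC: 09:30-14:45, 15:45-20:00 (subtract 1h to convert from UTC+1).
Zane in UTC: 10:00-13:30, 13:45-19:00 (subtract 1h to convert from UTC+1).
Ximena ∩ Callum: 08:15-09:00, 11:00-13:30, 14:45-20:00.
Ximena ∩ Callum ∩ Wiremu: 11:45-13:30, 16:15-19:15.
Ximena ∩ Callum ∩ Wiremu ∩ Ana: 11:45-13:30, 16:15-17:00, 17:15-19:15.
Ximena ∩ Callum ∩ Wiremu ∩ Ana ∩ Lila: 11:45-13:30, 16:15-17:00, 17:15-19:15.
Ximena ∩ Callum ∩ Wiremu ∩ Ana ∩ Lila ∩ Zane: 11:45-13:30, 16:15-17:00, 17:15-19:00.
Summing the common windows: 105 + 45 + 105 = 255 minutes.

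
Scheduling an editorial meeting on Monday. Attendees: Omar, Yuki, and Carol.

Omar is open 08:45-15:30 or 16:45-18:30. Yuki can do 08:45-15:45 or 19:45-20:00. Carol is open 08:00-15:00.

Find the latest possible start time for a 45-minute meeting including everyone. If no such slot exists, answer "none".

14:15

Omar ∩ Yuki: 08:45-15:30.
Omar ∩ Yuki ∩ Carol: 08:45-15:00.
The last common window of at least 45 minutes is 08:45-15:00; a 45-minute meeting can start as late as 14:15 and still end by 15:00.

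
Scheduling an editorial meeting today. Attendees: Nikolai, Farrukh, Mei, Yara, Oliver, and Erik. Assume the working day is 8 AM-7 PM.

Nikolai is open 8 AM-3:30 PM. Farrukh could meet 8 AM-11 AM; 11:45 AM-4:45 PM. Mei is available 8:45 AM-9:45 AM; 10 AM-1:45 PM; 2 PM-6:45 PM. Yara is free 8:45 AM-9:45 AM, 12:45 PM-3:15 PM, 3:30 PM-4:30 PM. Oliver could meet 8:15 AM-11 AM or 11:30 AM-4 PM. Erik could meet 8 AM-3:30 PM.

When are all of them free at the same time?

Nikolai ∩ Farrukh: 08:00-11:00, 11:45-15:30.
Nikolai ∩ Farrukh ∩ Mei: 08:45-09:45, 10:00-11:00, 11:45-13:45, 14:00-15:30.
Nikolai ∩ Farrukh ∩ Mei ∩ Yara: 08:45-09:45, 12:45-13:45, 14:00-15:15.
Nikolai ∩ Farrukh ∩ Mei ∩ Yara ∩ Oliver: 08:45-09:45, 12:45-13:45, 14:00-15:15.
Nikolai ∩ Farrukh ∩ Mei ∩ Yara ∩ Oliver ∩ Erik: 08:45-09:45, 12:45-13:45, 14:00-15:15.

08:45-09:45, 12:45-13:45, 14:00-15:15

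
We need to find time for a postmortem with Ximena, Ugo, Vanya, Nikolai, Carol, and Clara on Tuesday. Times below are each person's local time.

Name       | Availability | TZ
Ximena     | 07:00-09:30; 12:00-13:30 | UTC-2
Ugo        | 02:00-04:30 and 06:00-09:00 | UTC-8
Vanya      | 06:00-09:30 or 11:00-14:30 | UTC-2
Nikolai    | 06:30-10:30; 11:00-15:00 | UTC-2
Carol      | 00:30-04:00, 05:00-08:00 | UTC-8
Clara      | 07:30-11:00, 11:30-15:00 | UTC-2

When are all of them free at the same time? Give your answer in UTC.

Ximena in UTC: 09:00-11:30, 14:00-15:30 (add 2h to convert from UTC-2).
Ugo in UTC: 10:00-12:30, 14:00-17:00 (add 8h to convert from UTC-8).
Vanya in UTC: 08:00-11:30, 13:00-16:30 (add 2h to convert from UTC-2).
Nikolai in UTC: 08:30-12:30, 13:00-17:00 (add 2h to convert from UTC-2).
Carol in UTC: 08:30-12:00, 13:00-16:00 (add 8h to convert from UTC-8).
Clara in UTC: 09:30-13:00, 13:30-17:00 (add 2h to convert from UTC-2).
Ximena ∩ Ugo: 10:00-11:30, 14:00-15:30.
Ximena ∩ Ugo ∩ Vanya: 10:00-11:30, 14:00-15:30.
Ximena ∩ Ugo ∩ Vanya ∩ Nikolai: 10:00-11:30, 14:00-15:30.
Ximena ∩ Ugo ∩ Vanya ∩ Nikolai ∩ Carol: 10:00-11:30, 14:00-15:30.
Ximena ∩ Ugo ∩ Vanya ∩ Nikolai ∩ Carol ∩ Clara: 10:00-11:30, 14:00-15:30.
Those are the intersection windows.

10:00-11:30, 14:00-15:30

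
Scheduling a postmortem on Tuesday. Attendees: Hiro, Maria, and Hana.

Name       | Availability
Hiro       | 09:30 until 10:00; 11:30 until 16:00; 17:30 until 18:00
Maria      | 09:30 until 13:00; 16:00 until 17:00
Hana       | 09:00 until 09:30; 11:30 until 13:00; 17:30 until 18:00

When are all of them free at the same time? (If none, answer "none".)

Hiro ∩ Maria: 09:30-10:00, 11:30-13:00.
Hiro ∩ Maria ∩ Hana: 11:30-13:00.
So the common availability across everyone is 11:30-13:00.

11:30-13:00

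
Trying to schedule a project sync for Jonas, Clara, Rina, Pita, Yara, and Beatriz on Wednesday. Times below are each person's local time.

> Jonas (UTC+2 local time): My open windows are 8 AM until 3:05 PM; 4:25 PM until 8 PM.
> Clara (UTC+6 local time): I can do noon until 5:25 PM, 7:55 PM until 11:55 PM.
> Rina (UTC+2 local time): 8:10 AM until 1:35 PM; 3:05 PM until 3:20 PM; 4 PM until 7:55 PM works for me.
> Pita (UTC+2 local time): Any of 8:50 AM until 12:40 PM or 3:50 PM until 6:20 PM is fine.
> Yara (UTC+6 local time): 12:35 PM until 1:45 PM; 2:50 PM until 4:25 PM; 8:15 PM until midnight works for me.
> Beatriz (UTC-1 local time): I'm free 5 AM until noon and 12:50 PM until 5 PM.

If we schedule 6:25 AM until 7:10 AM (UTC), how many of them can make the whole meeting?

Jonas in UTC: 06:00-13:05, 14:25-18:00 (subtract 2h to convert from UTC+2).
Clara in UTC: 06:00-11:25, 13:55-17:55 (subtract 6h to convert from UTC+6).
Rina in UTC: 06:10-11:35, 13:05-13:20, 14:00-17:55 (subtract 2h to convert from UTC+2).
Pita in UTC: 06:50-10:40, 13:50-16:20 (subtract 2h to convert from UTC+2).
Yara in UTC: 06:35-07:45, 08:50-10:25, 14:15-18:00 (subtract 6h to convert from UTC+6).
Beatriz in UTC: 06:00-13:00, 13:50-18:00 (add 1h to convert from UTC-1).
Jonas, Clara, Rina, and Beatriz can make the full 06:25-07:10 slot — that's 4.

4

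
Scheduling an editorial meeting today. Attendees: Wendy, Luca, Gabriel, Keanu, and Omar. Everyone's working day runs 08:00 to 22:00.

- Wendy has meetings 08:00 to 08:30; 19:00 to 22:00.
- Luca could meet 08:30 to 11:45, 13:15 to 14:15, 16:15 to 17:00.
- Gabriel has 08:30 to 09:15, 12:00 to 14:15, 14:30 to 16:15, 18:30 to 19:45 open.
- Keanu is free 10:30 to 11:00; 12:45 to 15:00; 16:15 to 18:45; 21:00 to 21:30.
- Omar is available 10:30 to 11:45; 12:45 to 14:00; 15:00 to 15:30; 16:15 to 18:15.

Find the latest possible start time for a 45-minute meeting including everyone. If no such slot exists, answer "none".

13:15

Wendy free: 08:30-19:00 (invert busy blocks within the working day).
Luca free: 08:30-11:45, 13:15-14:15, 16:15-17:00.
Gabriel free: 08:30-09:15, 12:00-14:15, 14:30-16:15, 18:30-19:45.
Keanu free: 10:30-11:00, 12:45-15:00, 16:15-18:45, 21:00-21:30.
Omar free: 10:30-11:45, 12:45-14:00, 15:00-15:30, 16:15-18:15.
Wendy ∩ Luca: 08:30-11:45, 13:15-14:15, 16:15-17:00.
Wendy ∩ Luca ∩ Gabriel: 08:30-09:15, 13:15-14:15.
Wendy ∩ Luca ∩ Gabriel ∩ Keanu: 13:15-14:15.
Wendy ∩ Luca ∩ Gabriel ∩ Keanu ∩ Omar: 13:15-14:00.
Those are the intersection windows.
The last common window of at least 45 minutes is 13:15-14:00; a 45-minute meeting can start as late as 13:15 and still end by 14:00.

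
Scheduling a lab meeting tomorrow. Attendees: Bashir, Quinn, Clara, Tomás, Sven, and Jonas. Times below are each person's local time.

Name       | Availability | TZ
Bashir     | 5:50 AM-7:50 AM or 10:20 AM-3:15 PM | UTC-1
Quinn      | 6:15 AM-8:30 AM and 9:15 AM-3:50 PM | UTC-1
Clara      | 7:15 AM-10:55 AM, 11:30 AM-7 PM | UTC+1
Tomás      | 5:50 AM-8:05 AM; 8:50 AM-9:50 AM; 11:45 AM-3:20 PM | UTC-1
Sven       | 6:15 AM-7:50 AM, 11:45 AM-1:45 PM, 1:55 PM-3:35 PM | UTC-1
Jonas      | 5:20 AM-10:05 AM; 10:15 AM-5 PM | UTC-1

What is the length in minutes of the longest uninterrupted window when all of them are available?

120

Bashir in UTC: 06:50-08:50, 11:20-16:15 (add 1h to convert from UTC-1).
Quinn in UTC: 07:15-09:30, 10:15-16:50 (add 1h to convert from UTC-1).
Clara in UTC: 06:15-09:55, 10:30-18:00 (subtract 1h to convert from UTC+1).
Tomás in UTC: 06:50-09:05, 09:50-10:50, 12:45-16:20 (add 1h to convert from UTC-1).
Sven in UTC: 07:15-08:50, 12:45-14:45, 14:55-16:35 (add 1h to convert from UTC-1).
Jonas in UTC: 06:20-11:05, 11:15-18:00 (add 1h to convert from UTC-1).
Bashir ∩ Quinn: 07:15-08:50, 11:20-16:15.
Bashir ∩ Quinn ∩ Clara: 07:15-08:50, 11:20-16:15.
Bashir ∩ Quinn ∩ Clara ∩ Tomás: 07:15-08:50, 12:45-16:15.
Bashir ∩ Quinn ∩ Clara ∩ Tomás ∩ Sven: 07:15-08:50, 12:45-14:45, 14:55-16:15.
Bashir ∩ Quinn ∩ Clara ∩ Tomás ∩ Sven ∩ Jonas: 07:15-08:50, 12:45-14:45, 14:55-16:15.
The longest is 12:45-14:45 at 120 minutes.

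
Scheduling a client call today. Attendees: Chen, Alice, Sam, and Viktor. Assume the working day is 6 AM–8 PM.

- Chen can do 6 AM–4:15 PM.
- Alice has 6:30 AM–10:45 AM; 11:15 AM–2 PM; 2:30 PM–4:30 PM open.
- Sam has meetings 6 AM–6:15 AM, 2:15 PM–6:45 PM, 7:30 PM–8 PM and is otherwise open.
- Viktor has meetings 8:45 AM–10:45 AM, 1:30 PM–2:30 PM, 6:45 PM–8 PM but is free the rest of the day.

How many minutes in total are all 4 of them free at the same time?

Chen free: 06:00-16:15.
Alice free: 06:30-10:45, 11:15-14:00, 14:30-16:30.
Sam free: 06:15-14:15, 18:45-19:30 (invert busy blocks within the working day).
Viktor free: 06:00-08:45, 10:45-13:30, 14:30-18:45 (invert busy blocks within the working day).
Chen ∩ Alice: 06:30-10:45, 11:15-14:00, 14:30-16:15.
Chen ∩ Alice ∩ Sam: 06:30-10:45, 11:15-14:00.
Chen ∩ Alice ∩ Sam ∩ Viktor: 06:30-08:45, 11:15-13:30.
Summing the common windows: 135 + 135 = 270 minutes.

270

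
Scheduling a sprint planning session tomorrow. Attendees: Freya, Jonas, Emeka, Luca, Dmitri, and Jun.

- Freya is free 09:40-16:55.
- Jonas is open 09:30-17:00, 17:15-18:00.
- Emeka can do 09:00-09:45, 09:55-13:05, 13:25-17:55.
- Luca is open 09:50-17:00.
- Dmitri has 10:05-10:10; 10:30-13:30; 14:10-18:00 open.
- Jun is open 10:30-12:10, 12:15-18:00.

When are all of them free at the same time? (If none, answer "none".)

10:30-12:10, 12:15-13:05, 13:25-13:30, 14:10-16:55

Freya ∩ Jonas: 09:40-16:55.
Freya ∩ Jonas ∩ Emeka: 09:40-09:45, 09:55-13:05, 13:25-16:55.
Freya ∩ Jonas ∩ Emeka ∩ Luca: 09:55-13:05, 13:25-16:55.
Freya ∩ Jonas ∩ Emeka ∩ Luca ∩ Dmitri: 10:05-10:10, 10:30-13:05, 13:25-13:30, 14:10-16:55.
Freya ∩ Jonas ∩ Emeka ∩ Luca ∩ Dmitri ∩ Jun: 10:30-12:10, 12:15-13:05, 13:25-13:30, 14:10-16:55.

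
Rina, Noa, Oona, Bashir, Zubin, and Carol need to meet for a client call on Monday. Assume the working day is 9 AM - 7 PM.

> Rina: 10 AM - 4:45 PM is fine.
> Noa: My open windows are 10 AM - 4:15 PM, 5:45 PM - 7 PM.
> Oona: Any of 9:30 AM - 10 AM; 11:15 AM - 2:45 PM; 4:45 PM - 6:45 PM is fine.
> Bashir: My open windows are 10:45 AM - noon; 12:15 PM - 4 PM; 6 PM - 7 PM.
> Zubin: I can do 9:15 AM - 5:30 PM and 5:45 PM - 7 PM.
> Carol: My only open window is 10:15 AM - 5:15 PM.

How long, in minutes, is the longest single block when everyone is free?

150

Rina ∩ Noa: 10:00-16:15.
Rina ∩ Noa ∩ Oona: 11:15-14:45.
Rina ∩ Noa ∩ Oona ∩ Bashir: 11:15-12:00, 12:15-14:45.
Rina ∩ Noa ∩ Oona ∩ Bashir ∩ Zubin: 11:15-12:00, 12:15-14:45.
Rina ∩ Noa ∩ Oona ∩ Bashir ∩ Zubin ∩ Carol: 11:15-12:00, 12:15-14:45.
The longest is 12:15-14:45 at 150 minutes.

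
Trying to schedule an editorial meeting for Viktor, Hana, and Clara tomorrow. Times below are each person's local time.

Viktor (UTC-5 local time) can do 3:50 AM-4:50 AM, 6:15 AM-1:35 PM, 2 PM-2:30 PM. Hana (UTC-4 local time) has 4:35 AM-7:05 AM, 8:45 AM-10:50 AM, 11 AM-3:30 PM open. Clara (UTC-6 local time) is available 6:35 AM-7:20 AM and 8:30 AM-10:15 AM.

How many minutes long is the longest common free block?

Viktor in UTC: 08:50-09:50, 11:15-18:35, 19:00-19:30 (add 5h to convert from UTC-5).
Hana in UTC: 08:35-11:05, 12:45-14:50, 15:00-19:30 (add 4h to convert from UTC-4).
Clara in UTC: 12:35-13:20, 14:30-16:15 (add 6h to convert from UTC-6).
Viktor ∩ Hana: 08:50-09:50, 12:45-14:50, 15:00-18:35, 19:00-19:30.
Viktor ∩ Hana ∩ Clara: 12:45-13:20, 14:30-14:50, 15:00-16:15.
The longest is 15:00-16:15 at 75 minutes.

75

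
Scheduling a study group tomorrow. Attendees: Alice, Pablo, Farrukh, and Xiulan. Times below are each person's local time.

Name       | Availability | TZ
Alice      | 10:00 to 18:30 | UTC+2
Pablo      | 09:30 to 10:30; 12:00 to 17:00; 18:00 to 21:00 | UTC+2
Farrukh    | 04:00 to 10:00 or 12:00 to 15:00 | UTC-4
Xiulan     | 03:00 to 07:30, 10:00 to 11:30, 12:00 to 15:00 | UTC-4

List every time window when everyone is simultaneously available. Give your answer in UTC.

Alice in UTC: 08:00-16:30 (subtract 2h to convert from UTC+2).
Pablo in UTC: 07:30-08:30, 10:00-15:00, 16:00-19:00 (subtract 2h to convert from UTC+2).
Farrukh in UTC: 08:00-14:00, 16:00-19:00 (add 4h to convert from UTC-4).
Xiulan in UTC: 07:00-11:30, 14:00-15:30, 16:00-19:00 (add 4h to convert from UTC-4).
Alice ∩ Pablo: 08:00-08:30, 10:00-15:00, 16:00-16:30.
Alice ∩ Pablo ∩ Farrukh: 08:00-08:30, 10:00-14:00, 16:00-16:30.
Alice ∩ Pablo ∩ Farrukh ∩ Xiulan: 08:00-08:30, 10:00-11:30, 16:00-16:30.

08:00-08:30, 10:00-11:30, 16:00-16:30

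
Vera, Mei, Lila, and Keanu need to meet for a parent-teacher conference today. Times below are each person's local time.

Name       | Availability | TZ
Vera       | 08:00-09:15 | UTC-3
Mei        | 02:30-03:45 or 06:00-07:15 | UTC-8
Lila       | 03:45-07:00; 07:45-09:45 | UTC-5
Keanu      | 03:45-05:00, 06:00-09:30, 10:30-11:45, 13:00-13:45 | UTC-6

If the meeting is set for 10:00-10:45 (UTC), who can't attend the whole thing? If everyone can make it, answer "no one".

Vera in UTC: 11:00-12:15 (add 3h to convert from UTC-3).
Mei in UTC: 10:30-11:45, 14:00-15:15 (add 8h to convert from UTC-8).
Lila in UTC: 08:45-12:00, 12:45-14:45 (add 5h to convert from UTC-5).
Keanu in UTC: 09:45-11:00, 12:00-15:30, 16:30-17:45, 19:00-19:45 (add 6h to convert from UTC-6).
Vera: not fully free for 10:00-10:45. Mei: not fully free for 10:00-10:45. Lila: free for 10:00-10:45. Keanu: free for 10:00-10:45.

Mei, Vera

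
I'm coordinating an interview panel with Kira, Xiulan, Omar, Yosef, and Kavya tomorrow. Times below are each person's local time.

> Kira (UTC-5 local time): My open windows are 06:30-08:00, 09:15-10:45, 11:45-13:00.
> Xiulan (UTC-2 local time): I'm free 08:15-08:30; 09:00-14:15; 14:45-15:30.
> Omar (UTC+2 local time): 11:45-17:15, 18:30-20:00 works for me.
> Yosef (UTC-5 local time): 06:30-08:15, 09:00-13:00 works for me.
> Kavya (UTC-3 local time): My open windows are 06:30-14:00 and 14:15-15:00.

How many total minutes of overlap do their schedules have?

Kira in UTC: 11:30-13:00, 14:15-15:45, 16:45-18:00 (add 5h to convert from UTC-5).
Xiulan in UTC: 10:15-10:30, 11:00-16:15, 16:45-17:30 (add 2h to convert from UTC-2).
Omar in UTC: 09:45-15:15, 16:30-18:00 (subtract 2h to convert from UTC+2).
Yosef in UTC: 11:30-13:15, 14:00-18:00 (add 5h to convert from UTC-5).
Kavya in UTC: 09:30-17:00, 17:15-18:00 (add 3h to convert from UTC-3).
Kira ∩ Xiulan: 11:30-13:00, 14:15-15:45, 16:45-17:30.
Kira ∩ Xiulan ∩ Omar: 11:30-13:00, 14:15-15:15, 16:45-17:30.
Kira ∩ Xiulan ∩ Omar ∩ Yosef: 11:30-13:00, 14:15-15:15, 16:45-17:30.
Kira ∩ Xiulan ∩ Omar ∩ Yosef ∩ Kavya: 11:30-13:00, 14:15-15:15, 16:45-17:00, 17:15-17:30.
Summing the common windows: 90 + 60 + 15 + 15 = 180 minutes.

180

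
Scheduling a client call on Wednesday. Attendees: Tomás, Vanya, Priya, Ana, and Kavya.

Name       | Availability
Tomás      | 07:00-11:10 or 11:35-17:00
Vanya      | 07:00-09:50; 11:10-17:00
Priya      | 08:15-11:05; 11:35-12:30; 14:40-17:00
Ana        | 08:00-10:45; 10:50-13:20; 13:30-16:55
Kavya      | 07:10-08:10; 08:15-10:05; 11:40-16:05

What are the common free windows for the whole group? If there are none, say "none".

Tomás ∩ Vanya: 07:00-09:50, 11:35-17:00.
Tomás ∩ Vanya ∩ Priya: 08:15-09:50, 11:35-12:30, 14:40-17:00.
Tomás ∩ Vanya ∩ Priya ∩ Ana: 08:15-09:50, 11:35-12:30, 14:40-16:55.
Tomás ∩ Vanya ∩ Priya ∩ Ana ∩ Kavya: 08:15-09:50, 11:40-12:30, 14:40-16:05.

08:15-09:50, 11:40-12:30, 14:40-16:05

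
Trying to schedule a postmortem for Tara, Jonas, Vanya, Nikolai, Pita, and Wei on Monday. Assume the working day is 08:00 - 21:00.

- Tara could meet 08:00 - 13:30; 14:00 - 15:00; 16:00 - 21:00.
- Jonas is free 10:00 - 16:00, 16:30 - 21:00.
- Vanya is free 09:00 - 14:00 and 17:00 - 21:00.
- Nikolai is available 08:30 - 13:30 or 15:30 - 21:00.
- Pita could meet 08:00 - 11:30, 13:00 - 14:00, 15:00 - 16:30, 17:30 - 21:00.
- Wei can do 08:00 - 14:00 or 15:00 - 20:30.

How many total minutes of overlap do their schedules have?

Tara ∩ Jonas: 10:00-13:30, 14:00-15:00, 16:30-21:00.
Tara ∩ Jonas ∩ Vanya: 10:00-13:30, 17:00-21:00.
Tara ∩ Jonas ∩ Vanya ∩ Nikolai: 10:00-13:30, 17:00-21:00.
Tara ∩ Jonas ∩ Vanya ∩ Nikolai ∩ Pita: 10:00-11:30, 13:00-13:30, 17:30-21:00.
Tara ∩ Jonas ∩ Vanya ∩ Nikolai ∩ Pita ∩ Wei: 10:00-11:30, 13:00-13:30, 17:30-20:30.
Those are the intersection windows.
Summing the common windows: 90 + 30 + 180 = 300 minutes.

300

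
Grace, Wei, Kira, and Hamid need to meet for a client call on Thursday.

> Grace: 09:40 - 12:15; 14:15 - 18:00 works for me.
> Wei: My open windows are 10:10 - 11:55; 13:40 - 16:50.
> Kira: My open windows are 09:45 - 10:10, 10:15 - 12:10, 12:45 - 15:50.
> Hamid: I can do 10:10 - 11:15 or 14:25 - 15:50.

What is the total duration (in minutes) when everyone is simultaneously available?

145

Grace ∩ Wei: 10:10-11:55, 14:15-16:50.
Grace ∩ Wei ∩ Kira: 10:15-11:55, 14:15-15:50.
Grace ∩ Wei ∩ Kira ∩ Hamid: 10:15-11:15, 14:25-15:50.
Summing the common windows: 60 + 85 = 145 minutes.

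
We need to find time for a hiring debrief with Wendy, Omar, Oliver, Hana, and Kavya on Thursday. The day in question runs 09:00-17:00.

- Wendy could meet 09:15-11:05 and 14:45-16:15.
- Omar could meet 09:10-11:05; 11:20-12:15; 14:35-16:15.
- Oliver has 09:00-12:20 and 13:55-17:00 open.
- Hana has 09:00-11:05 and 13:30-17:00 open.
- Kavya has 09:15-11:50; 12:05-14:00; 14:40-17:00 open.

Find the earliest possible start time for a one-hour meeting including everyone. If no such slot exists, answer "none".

09:15

Wendy ∩ Omar: 09:15-11:05, 14:45-16:15.
Wendy ∩ Omar ∩ Oliver: 09:15-11:05, 14:45-16:15.
Wendy ∩ Omar ∩ Oliver ∩ Hana: 09:15-11:05, 14:45-16:15.
Wendy ∩ Omar ∩ Oliver ∩ Hana ∩ Kavya: 09:15-11:05, 14:45-16:15.
The first common window of at least 60 minutes is 09:15-11:05, so the earliest start is 09:15.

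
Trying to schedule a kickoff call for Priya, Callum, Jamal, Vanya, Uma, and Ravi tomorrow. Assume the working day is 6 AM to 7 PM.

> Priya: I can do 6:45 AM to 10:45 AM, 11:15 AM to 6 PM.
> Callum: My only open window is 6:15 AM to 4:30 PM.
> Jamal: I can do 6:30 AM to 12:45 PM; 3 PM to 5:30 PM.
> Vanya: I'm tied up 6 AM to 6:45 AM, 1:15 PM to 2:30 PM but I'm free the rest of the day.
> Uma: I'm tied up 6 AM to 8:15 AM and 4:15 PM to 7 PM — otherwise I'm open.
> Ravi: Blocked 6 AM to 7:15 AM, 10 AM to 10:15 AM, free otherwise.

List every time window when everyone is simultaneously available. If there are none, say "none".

Priya free: 06:45-10:45, 11:15-18:00.
Callum free: 06:15-16:30.
Jamal free: 06:30-12:45, 15:00-17:30.
Vanya free: 06:45-13:15, 14:30-19:00 (invert busy blocks within the working day).
Uma free: 08:15-16:15 (invert busy blocks within the working day).
Ravi free: 07:15-10:00, 10:15-19:00 (invert busy blocks within the working day).
Priya ∩ Callum: 06:45-10:45, 11:15-16:30.
Priya ∩ Callum ∩ Jamal: 06:45-10:45, 11:15-12:45, 15:00-16:30.
Priya ∩ Callum ∩ Jamal ∩ Vanya: 06:45-10:45, 11:15-12:45, 15:00-16:30.
Priya ∩ Callum ∩ Jamal ∩ Vanya ∩ Uma: 08:15-10:45, 11:15-12:45, 15:00-16:15.
Priya ∩ Callum ∩ Jamal ∩ Vanya ∩ Uma ∩ Ravi: 08:15-10:00, 10:15-10:45, 11:15-12:45, 15:00-16:15.
So the common availability across everyone is 08:15-10:00, 10:15-10:45, 11:15-12:45, 15:00-16:15.

08:15-10:00, 10:15-10:45, 11:15-12:45, 15:00-16:15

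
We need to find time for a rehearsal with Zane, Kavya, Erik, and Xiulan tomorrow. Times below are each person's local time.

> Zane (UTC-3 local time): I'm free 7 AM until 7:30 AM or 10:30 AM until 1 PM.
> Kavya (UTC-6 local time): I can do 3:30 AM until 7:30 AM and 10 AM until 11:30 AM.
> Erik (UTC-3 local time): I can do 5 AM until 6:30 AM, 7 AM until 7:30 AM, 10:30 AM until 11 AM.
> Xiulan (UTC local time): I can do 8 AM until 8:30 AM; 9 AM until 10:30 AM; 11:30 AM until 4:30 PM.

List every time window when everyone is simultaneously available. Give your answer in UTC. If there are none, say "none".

Zane in UTC: 10:00-10:30, 13:30-16:00 (add 3h to convert from UTC-3).
Kavya in UTC: 09:30-13:30, 16:00-17:30 (add 6h to convert from UTC-6).
Erik in UTC: 08:00-09:30, 10:00-10:30, 13:30-14:00 (add 3h to convert from UTC-3).
Xiulan in UTC: 08:00-08:30, 09:00-10:30, 11:30-16:30.
Zane ∩ Kavya: 10:00-10:30.
Zane ∩ Kavya ∩ Erik: 10:00-10:30.
Zane ∩ Kavya ∩ Erik ∩ Xiulan: 10:00-10:30.

10:00-10:30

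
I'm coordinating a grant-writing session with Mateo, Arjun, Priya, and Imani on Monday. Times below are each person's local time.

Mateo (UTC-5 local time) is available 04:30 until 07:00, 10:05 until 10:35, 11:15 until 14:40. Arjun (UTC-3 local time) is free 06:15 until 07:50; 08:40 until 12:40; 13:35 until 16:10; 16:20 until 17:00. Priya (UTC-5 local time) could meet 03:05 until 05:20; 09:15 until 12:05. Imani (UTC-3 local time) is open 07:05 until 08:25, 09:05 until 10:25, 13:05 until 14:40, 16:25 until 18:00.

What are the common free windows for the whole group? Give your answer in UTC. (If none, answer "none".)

Mateo in UTC: 09:30-12:00, 15:05-15:35, 16:15-19:40 (add 5h to convert from UTC-5).
Arjun in UTC: 09:15-10:50, 11:40-15:40, 16:35-19:10, 19:20-20:00 (add 3h to convert from UTC-3).
Priya in UTC: 08:05-10:20, 14:15-17:05 (add 5h to convert from UTC-5).
Imani in UTC: 10:05-11:25, 12:05-13:25, 16:05-17:40, 19:25-21:00 (add 3h to convert from UTC-3).
Mateo ∩ Arjun: 09:30-10:50, 11:40-12:00, 15:05-15:35, 16:35-19:10, 19:20-19:40.
Mateo ∩ Arjun ∩ Priya: 09:30-10:20, 15:05-15:35, 16:35-17:05.
Mateo ∩ Arjun ∩ Priya ∩ Imani: 10:05-10:20, 16:35-17:05.
So the common availability across everyone is 10:05-10:20, 16:35-17:05.

10:05-10:20, 16:35-17:05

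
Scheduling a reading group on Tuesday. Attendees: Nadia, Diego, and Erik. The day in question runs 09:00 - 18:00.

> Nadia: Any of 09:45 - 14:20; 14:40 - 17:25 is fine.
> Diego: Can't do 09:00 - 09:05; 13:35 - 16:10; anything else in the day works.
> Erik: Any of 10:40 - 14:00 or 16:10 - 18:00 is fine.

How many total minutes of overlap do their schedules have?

250

Nadia free: 09:45-14:20, 14:40-17:25.
Diego free: 09:05-13:35, 16:10-18:00 (invert busy blocks within the working day).
Erik free: 10:40-14:00, 16:10-18:00.
Nadia ∩ Diego: 09:45-13:35, 16:10-17:25.
Nadia ∩ Diego ∩ Erik: 10:40-13:35, 16:10-17:25.
Summing the common windows: 175 + 75 = 250 minutes.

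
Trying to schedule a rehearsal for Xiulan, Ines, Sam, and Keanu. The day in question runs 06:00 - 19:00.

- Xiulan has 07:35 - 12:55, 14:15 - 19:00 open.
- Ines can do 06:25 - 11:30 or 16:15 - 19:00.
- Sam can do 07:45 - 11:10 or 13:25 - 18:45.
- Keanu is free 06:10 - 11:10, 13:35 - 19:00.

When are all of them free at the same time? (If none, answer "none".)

07:45-11:10, 16:15-18:45

Xiulan ∩ Ines: 07:35-11:30, 16:15-19:00.
Xiulan ∩ Ines ∩ Sam: 07:45-11:10, 16:15-18:45.
Xiulan ∩ Ines ∩ Sam ∩ Keanu: 07:45-11:10, 16:15-18:45.
Those are the intersection windows.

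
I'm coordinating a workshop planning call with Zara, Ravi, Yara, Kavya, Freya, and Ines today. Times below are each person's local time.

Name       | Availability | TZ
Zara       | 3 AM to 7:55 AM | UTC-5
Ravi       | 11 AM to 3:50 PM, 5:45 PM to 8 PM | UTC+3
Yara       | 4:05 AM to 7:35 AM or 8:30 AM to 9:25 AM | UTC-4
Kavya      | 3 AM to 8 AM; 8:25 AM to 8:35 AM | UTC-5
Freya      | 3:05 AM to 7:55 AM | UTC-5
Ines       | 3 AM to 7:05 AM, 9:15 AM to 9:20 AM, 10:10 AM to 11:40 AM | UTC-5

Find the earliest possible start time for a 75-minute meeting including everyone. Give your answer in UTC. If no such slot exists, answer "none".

08:05

Zara in UTC: 08:00-12:55 (add 5h to convert from UTC-5).
Ravi in UTC: 08:00-12:50, 14:45-17:00 (subtract 3h to convert from UTC+3).
Yara in UTC: 08:05-11:35, 12:30-13:25 (add 4h to convert from UTC-4).
Kavya in UTC: 08:00-13:00, 13:25-13:35 (add 5h to convert from UTC-5).
Freya in UTC: 08:05-12:55 (add 5h to convert from UTC-5).
Ines in UTC: 08:00-12:05, 14:15-14:20, 15:10-16:40 (add 5h to convert from UTC-5).
Zara ∩ Ravi: 08:00-12:50.
Zara ∩ Ravi ∩ Yara: 08:05-11:35, 12:30-12:50.
Zara ∩ Ravi ∩ Yara ∩ Kavya: 08:05-11:35, 12:30-12:50.
Zara ∩ Ravi ∩ Yara ∩ Kavya ∩ Freya: 08:05-11:35, 12:30-12:50.
Zara ∩ Ravi ∩ Yara ∩ Kavya ∩ Freya ∩ Ines: 08:05-11:35.
The first common window of at least 75 minutes is 08:05-11:35, so the earliest start is 08:05.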